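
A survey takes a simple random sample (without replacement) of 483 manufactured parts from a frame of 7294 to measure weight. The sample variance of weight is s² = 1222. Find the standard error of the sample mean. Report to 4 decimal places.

Under SRS without replacement, Var(ȳ) = (1 − f)·s²/n with f = n/N = 483/7294 = 0.06621881.
Var(ȳ) = (1 − 0.06621881)·1222/483 = 0.93378119·2.5300207 = 2.3624857.
SE(ȳ) = √(2.3624857) = 1.5370.

1.5370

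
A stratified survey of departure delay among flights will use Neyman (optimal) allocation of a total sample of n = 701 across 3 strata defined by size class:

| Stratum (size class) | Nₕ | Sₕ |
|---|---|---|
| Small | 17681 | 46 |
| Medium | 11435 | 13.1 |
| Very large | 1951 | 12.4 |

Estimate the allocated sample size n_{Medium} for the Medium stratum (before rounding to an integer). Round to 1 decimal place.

Neyman allocation: nₕ = n·NₕSₕ / Σⱼ NⱼSⱼ.
Σ NⱼSⱼ = 17681·46 + 11435·13.1 + 1951·12.4 = 987316.9.
n_{Medium} = 701·11435·13.1 / 987316.9 = 106.4.

106.4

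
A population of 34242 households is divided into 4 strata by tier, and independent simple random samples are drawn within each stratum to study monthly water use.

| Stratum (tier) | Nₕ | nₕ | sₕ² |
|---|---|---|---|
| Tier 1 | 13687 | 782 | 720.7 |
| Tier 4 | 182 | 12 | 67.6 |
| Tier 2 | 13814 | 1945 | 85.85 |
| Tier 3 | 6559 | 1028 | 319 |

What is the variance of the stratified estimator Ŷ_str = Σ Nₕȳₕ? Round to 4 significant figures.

1.815 × 10^8

Var(Ŷ_str) = Σₕ Nₕ²(1 − fₕ)sₕ²/nₕ.
Tier 1: 13687²·(1 − 782/13687)·720.7/782 = 1.6278487 × 10^8.
Tier 4: 182²·(1 − 12/182)·67.6/12 = 174295.33.
Tier 2: 13814²·(1 − 1945/13814)·85.85/1945 = 7.2369284 × 10^6.
Tier 3: 6559²·(1 − 1028/6559)·319/1028 = 1.125742 × 10^7.
Sum = 1.8145351 × 10^8.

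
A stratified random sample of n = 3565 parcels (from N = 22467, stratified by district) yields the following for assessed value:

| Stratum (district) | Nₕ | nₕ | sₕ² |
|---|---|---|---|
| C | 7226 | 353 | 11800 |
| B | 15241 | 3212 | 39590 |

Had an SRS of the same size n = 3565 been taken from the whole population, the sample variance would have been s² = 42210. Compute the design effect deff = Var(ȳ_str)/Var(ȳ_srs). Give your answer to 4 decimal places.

Var(ȳ_str) = Σ Wₕ²(1−fₕ)sₕ²/nₕ with Wₕ = Nₕ/22467:
  C: (7226/22467)²·(1−353/7226)·11800/353 = 3.2889815
  B: (15241/22467)²·(1−3212/15241)·39590/3212 = 4.4767494
  → Var(ȳ_str) = 7.7657309.
Var(ȳ_srs) = (1 − 3565/22467)·42210/3565 = 9.9613567.
deff = 7.7657309 / 9.9613567 = 0.7796.

0.7796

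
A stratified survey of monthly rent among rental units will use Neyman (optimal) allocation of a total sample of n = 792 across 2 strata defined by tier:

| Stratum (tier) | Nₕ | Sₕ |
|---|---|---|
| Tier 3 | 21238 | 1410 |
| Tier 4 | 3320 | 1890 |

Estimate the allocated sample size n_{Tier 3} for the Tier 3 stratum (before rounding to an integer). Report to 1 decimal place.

654.8

Neyman allocation: nₕ = n·NₕSₕ / Σⱼ NⱼSⱼ.
Σ NⱼSⱼ = 21238·1410 + 3320·1890 = 3.622038 × 10^7.
n_{Tier 3} = 792·21238·1410 / (3.622038 × 10^7) = 654.8.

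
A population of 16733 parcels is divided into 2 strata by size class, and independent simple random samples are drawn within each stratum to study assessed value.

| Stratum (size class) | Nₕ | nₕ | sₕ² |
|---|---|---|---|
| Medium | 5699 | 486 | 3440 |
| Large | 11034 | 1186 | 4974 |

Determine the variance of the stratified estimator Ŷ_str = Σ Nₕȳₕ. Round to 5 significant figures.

Var(Ŷ_str) = Σₕ Nₕ²(1 − fₕ)sₕ²/nₕ.
Medium: 5699²·(1 − 486/5699)·3440/486 = 2.1028513 × 10^8.
Large: 11034²·(1 − 1186/11034)·4974/1186 = 4.5572422 × 10^8.
Sum = 6.6600935 × 10^8.

6.6601 × 10^8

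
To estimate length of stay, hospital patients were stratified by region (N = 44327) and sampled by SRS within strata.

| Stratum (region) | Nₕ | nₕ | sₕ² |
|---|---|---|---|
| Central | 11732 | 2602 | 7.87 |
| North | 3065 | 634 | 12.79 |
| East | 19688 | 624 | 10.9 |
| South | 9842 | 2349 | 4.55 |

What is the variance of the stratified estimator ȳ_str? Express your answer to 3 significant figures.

0.00365

Var(ȳ_str) = Σₕ Wₕ²(1 − fₕ)sₕ²/nₕ with Wₕ = Nₕ/N, N = 44327.
Central: Wₕ = 0.26466939; term = 0.26466939²·(1 − 0.22178657)·7.87/2602 = 1.6488213 × 10^-4.
North: Wₕ = 0.06914522; term = 0.06914522²·(1 − 0.20685155)·12.79/634 = 7.6499755 × 10^-5.
East: Wₕ = 0.44415368; term = 0.44415368²·(1 − 0.03169443)·10.9/624 = 0.0033367284.
South: Wₕ = 0.22203172; term = 0.22203172²·(1 − 0.23867100)·4.55/2349 = 7.2699394 × 10^-5.
Sum = 0.0036508097.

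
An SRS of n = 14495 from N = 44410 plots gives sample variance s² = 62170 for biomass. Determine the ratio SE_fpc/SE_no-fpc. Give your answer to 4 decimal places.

f = n/N = 14495/44410 = 0.32639045.
SE_no-fpc = √(s²/n) = 2.0710058; SE_fpc = √((1−f)s²/n) = 1.6997515.
Ratio = √(1−f) = 0.82073720.

0.8207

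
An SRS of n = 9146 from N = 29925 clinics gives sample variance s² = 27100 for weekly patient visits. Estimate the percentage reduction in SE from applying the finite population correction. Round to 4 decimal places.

f = n/N = 9146/29925 = 0.30563074.
SE_no-fpc = √(s²/n) = 1.7213495; SE_fpc = √((1−f)s²/n) = 1.4343802.
Ratio = √(1−f) = 0.83328822. Reduction = 100·(1 − 0.83328822) = 16.6712%.

16.6712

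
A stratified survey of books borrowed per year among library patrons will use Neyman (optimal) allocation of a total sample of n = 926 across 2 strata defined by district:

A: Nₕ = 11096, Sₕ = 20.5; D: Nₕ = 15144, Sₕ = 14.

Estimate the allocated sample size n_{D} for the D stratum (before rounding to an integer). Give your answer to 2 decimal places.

446.72

Neyman allocation: nₕ = n·NₕSₕ / Σⱼ NⱼSⱼ.
Σ NⱼSⱼ = 11096·20.5 + 15144·14 = 439484.
n_{D} = 926·15144·14 / 439484 = 446.72.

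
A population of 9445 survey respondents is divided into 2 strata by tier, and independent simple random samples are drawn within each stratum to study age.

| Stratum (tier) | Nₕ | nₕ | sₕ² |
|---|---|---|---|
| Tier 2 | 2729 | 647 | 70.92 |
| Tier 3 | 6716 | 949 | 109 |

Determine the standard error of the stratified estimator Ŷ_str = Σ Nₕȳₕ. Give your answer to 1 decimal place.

2252.0

Var(Ŷ_str) = Σₕ Nₕ²(1 − fₕ)sₕ²/nₕ.
Tier 2: 2729²·(1 − 647/2729)·70.92/647 = 622800.15.
Tier 3: 6716²·(1 − 949/6716)·109/949 = 4.4485751 × 10^6.
Sum = 5.0713753 × 10^6.
SE = √(5.0713753 × 10^6) = 2252.0.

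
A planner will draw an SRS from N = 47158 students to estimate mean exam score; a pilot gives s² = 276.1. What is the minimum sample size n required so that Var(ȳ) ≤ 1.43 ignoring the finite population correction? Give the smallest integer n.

Without fpc, n₀ = s²/D = 276.1/1.43 = 193.0769.
Rounding up, n = 194.

194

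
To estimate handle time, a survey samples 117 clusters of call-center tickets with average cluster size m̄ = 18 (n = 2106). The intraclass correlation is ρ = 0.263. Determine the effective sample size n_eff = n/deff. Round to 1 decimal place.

384.9

deff = 1 + (18 − 1)·0.263 = 1 + 4.471 = 5.471.
n_eff = 2106 / 5.471 = 384.9.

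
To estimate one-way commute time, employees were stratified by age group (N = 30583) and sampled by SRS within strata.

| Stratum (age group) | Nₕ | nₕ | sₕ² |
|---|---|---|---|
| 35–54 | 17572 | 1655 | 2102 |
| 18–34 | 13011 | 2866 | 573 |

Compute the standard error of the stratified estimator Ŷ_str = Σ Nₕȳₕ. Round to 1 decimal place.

19535.3

Var(Ŷ_str) = Σₕ Nₕ²(1 − fₕ)sₕ²/nₕ.
35–54: 17572²·(1 − 1655/17572)·2102/1655 = 3.5523613 × 10^8.
18–34: 13011²·(1 − 2866/13011)·573/2866 = 2.6390108 × 10^7.
Sum = 3.8162624 × 10^8.
SE = √(3.8162624 × 10^8) = 19535.3.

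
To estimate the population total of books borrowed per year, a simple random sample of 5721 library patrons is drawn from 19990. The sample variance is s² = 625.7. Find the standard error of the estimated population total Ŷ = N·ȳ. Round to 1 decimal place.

5585.3

Var(Ŷ) = N²·Var(ȳ) = N²·(1 − n/N)·s²/n.
f = 5721/19990 = 0.28619310; Var(ȳ) = 0.71380690·625.7/5721 = 0.078068341.
Var(Ŷ) = 19990² · 0.078068341 = 3.1196117 × 10^7.
SE(Ŷ) = √(3.1196117 × 10^7) = 5585.3.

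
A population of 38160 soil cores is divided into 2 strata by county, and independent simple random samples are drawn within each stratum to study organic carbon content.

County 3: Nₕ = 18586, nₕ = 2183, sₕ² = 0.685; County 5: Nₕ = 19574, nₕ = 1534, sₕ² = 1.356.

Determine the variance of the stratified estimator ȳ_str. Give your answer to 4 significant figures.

2.800 × 10^-4

Var(ȳ_str) = Σₕ Wₕ²(1 − fₕ)sₕ²/nₕ with Wₕ = Nₕ/N, N = 38160.
County 3: Wₕ = 0.48705451; term = 0.48705451²·(1 − 0.11745400)·0.685/2183 = 6.5694547 × 10^-5.
County 5: Wₕ = 0.51294549; term = 0.51294549²·(1 − 0.07836927)·1.356/1534 = 2.1435505 × 10^-4.
Sum = 2.800496 × 10^-4.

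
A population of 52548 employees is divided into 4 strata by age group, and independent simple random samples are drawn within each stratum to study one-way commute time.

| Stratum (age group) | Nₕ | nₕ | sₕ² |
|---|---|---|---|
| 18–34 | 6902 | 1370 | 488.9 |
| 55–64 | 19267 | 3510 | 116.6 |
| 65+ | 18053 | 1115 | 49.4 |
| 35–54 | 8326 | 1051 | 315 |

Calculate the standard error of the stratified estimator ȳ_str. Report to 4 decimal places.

0.1417

Var(ȳ_str) = Σₕ Wₕ²(1 − fₕ)sₕ²/nₕ with Wₕ = Nₕ/N, N = 52548.
18–34: Wₕ = 0.13134658; term = 0.13134658²·(1 − 0.19849319)·488.9/1370 = 0.0049345121.
55–64: Wₕ = 0.36665525; term = 0.36665525²·(1 − 0.18217678)·116.6/3510 = 0.003652302.
65+: Wₕ = 0.34355256; term = 0.34355256²·(1 − 0.06176259)·49.4/1115 = 0.0049062673.
35–54: Wₕ = 0.15844561; term = 0.15844561²·(1 − 0.12623108)·315/1051 = 0.0065745322.
Sum = 0.020067614.
SE = √(0.020067614) = 0.1417.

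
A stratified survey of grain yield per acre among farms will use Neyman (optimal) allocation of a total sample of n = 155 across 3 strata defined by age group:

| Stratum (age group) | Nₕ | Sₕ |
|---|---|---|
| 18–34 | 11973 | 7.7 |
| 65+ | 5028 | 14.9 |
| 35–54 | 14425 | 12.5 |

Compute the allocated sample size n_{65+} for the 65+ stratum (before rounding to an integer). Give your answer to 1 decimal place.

33.4

Neyman allocation: nₕ = n·NₕSₕ / Σⱼ NⱼSⱼ.
Σ NⱼSⱼ = 11973·7.7 + 5028·14.9 + 14425·12.5 = 347421.8.
n_{65+} = 155·5028·14.9 / 347421.8 = 33.4.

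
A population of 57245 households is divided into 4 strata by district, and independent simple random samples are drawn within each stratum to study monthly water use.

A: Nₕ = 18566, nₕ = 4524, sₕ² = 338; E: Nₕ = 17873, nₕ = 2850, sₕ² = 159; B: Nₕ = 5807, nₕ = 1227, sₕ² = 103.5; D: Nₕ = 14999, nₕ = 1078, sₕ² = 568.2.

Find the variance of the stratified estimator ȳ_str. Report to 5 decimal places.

0.04478

Var(ȳ_str) = Σₕ Wₕ²(1 − fₕ)sₕ²/nₕ with Wₕ = Nₕ/N, N = 57245.
A: Wₕ = 0.32432527; term = 0.32432527²·(1 − 0.24367123)·338/4524 = 0.0059438289.
E: Wₕ = 0.31221941; term = 0.31221941²·(1 − 0.15945840)·159/2850 = 0.004571211.
B: Wₕ = 0.10144117; term = 0.10144117²·(1 − 0.21129671)·103.5/1227 = 6.846017 × 10^-4.
D: Wₕ = 0.26201415; term = 0.26201415²·(1 − 0.07187146)·568.2/1078 = 0.033584593.
Sum = 0.044784235.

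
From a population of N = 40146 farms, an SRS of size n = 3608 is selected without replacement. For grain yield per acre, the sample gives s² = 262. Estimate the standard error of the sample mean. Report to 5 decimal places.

Under SRS without replacement, Var(ȳ) = (1 − f)·s²/n with f = n/N = 3608/40146 = 0.08987197.
Var(ȳ) = (1 − 0.08987197)·262/3608 = 0.91012803·0.072616408 = 0.066090229.
SE(ȳ) = √(0.066090229) = 0.25708.

0.25708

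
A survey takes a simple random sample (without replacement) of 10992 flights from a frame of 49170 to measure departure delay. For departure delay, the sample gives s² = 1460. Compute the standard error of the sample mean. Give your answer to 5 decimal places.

0.32114

Under SRS without replacement, Var(ȳ) = (1 − f)·s²/n with f = n/N = 10992/49170 = 0.22355095.
Var(ȳ) = (1 − 0.22355095)·1460/10992 = 0.77644905·0.13282387 = 0.10313097.
SE(ȳ) = √(0.10313097) = 0.32114.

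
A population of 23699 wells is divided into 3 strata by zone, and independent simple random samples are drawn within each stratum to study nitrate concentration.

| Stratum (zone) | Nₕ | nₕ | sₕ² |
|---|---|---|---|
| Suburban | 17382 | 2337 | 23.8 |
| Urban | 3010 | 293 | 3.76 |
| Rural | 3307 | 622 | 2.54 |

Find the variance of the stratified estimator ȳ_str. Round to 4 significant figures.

0.004993

Var(ȳ_str) = Σₕ Wₕ²(1 − fₕ)sₕ²/nₕ with Wₕ = Nₕ/N, N = 23699.
Suburban: Wₕ = 0.73344867; term = 0.73344867²·(1 − 0.13444943)·23.8/2337 = 0.0047418754.
Urban: Wₕ = 0.12700958; term = 0.12700958²·(1 − 0.09734219)·3.76/293 = 1.8685999 × 10^-4.
Rural: Wₕ = 0.13954175; term = 0.13954175²·(1 − 0.18808588)·2.54/622 = 6.455974 × 10^-5.
Sum = 0.0049932951.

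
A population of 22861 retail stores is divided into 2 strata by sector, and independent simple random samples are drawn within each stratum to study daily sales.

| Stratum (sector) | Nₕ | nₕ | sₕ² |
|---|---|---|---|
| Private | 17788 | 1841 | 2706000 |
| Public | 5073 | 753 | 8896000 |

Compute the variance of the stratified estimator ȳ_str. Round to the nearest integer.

Var(ȳ_str) = Σₕ Wₕ²(1 − fₕ)sₕ²/nₕ with Wₕ = Nₕ/N, N = 22861.
Private: Wₕ = 0.77809370; term = 0.77809370²·(1 − 0.10349674)·2706000/1841 = 797.79199.
Public: Wₕ = 0.22190630; term = 0.22190630²·(1 − 0.14843288)·8896000/753 = 495.40223.
Sum = 1293.1942.

1293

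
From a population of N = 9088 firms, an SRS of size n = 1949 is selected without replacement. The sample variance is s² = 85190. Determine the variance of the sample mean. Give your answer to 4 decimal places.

34.3357

Under SRS without replacement, Var(ȳ) = (1 − f)·s²/n with f = n/N = 1949/9088 = 0.21445863.
Var(ȳ) = (1 − 0.21445863)·85190/1949 = 0.78554137·43.709595 = 34.335695.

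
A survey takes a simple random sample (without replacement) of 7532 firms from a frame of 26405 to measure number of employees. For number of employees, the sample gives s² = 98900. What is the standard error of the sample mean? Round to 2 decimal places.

3.06

Under SRS without replacement, Var(ȳ) = (1 − f)·s²/n with f = n/N = 7532/26405 = 0.28524901.
Var(ȳ) = (1 − 0.28524901)·98900/7532 = 0.71475099·13.130643 = 9.3851398.
SE(ȳ) = √(9.3851398) = 3.06.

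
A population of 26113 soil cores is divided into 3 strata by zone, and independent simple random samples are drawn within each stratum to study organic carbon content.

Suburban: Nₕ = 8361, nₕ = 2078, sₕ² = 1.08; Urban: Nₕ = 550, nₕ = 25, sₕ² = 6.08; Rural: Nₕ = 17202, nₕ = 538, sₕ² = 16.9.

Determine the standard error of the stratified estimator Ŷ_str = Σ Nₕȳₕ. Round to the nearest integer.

3017

Var(Ŷ_str) = Σₕ Nₕ²(1 − fₕ)sₕ²/nₕ.
Suburban: 8361²·(1 − 2078/8361)·1.08/2078 = 27302.568.
Urban: 550²·(1 − 25/550)·6.08/25 = 70224.
Rural: 17202²·(1 − 538/17202)·16.9/538 = 9.0045628 × 10^6.
Sum = 9.1020894 × 10^6.
SE = √(9.1020894 × 10^6) = 3017.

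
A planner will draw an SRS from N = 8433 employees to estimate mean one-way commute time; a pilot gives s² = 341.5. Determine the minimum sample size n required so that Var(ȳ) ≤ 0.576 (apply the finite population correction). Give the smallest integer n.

Without fpc, n₀ = s²/D = 341.5/0.576 = 592.8819.
With fpc, (1 − n/N)·s²/n ≤ D requires n ≥ n₀/(1 + n₀/N) = 592.8819/(1 + 592.8819/8433) = 553.9373.
Rounding up, n = 554.

554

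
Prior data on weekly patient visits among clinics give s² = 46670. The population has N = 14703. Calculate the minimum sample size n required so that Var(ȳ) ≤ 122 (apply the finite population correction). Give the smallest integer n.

373

Without fpc, n₀ = s²/D = 46670/122 = 382.5410.
With fpc, (1 − n/N)·s²/n ≤ D requires n ≥ n₀/(1 + n₀/N) = 382.5410/(1 + 382.5410/14703) = 372.8405.
Rounding up, n = 373.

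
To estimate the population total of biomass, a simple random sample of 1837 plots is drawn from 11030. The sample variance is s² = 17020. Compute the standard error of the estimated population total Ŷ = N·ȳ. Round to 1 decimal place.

30650.8

Var(Ŷ) = N²·Var(ȳ) = N²·(1 − n/N)·s²/n.
f = 1837/11030 = 0.16654578; Var(ȳ) = 0.83345422·17020/1837 = 7.7220418.
Var(Ŷ) = 11030² · 7.7220418 = 9.3947056 × 10^8.
SE(Ŷ) = √(9.3947056 × 10^8) = 30650.8.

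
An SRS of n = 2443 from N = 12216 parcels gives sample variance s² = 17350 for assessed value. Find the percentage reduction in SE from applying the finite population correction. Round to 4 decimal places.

f = n/N = 2443/12216 = 0.19998363.
SE_no-fpc = √(s²/n) = 2.6649435; SE_fpc = √((1−f)s²/n) = 2.3836223.
Ratio = √(1−f) = 0.89443634. Reduction = 100·(1 − 0.89443634) = 10.5564%.

10.5564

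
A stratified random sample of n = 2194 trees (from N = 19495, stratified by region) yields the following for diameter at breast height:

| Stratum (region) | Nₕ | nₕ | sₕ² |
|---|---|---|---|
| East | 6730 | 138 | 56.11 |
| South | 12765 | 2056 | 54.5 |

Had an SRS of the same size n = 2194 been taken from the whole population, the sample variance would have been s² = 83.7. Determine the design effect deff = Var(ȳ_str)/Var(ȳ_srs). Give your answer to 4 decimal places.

1.6835

Var(ȳ_str) = Σ Wₕ²(1−fₕ)sₕ²/nₕ with Wₕ = Nₕ/19495:
  East: (6730/19495)²·(1−138/6730)·56.11/138 = 0.047462102
  South: (12765/19495)²·(1−2056/12765)·54.5/2056 = 0.0095344721
  → Var(ȳ_str) = 0.056996574.
Var(ȳ_srs) = (1 − 2194/19495)·83.7/2194 = 0.03385609.
deff = 0.056996574 / 0.03385609 = 1.6835.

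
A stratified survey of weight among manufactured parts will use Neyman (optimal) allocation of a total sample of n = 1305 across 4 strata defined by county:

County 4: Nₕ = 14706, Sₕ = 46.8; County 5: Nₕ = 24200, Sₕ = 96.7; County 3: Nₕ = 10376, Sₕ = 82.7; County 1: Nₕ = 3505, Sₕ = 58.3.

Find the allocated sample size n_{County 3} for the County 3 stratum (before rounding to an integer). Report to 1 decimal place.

Neyman allocation: nₕ = n·NₕSₕ / Σⱼ NⱼSⱼ.
Σ NⱼSⱼ = 14706·46.8 + 24200·96.7 + 10376·82.7 + 3505·58.3 = 4.0908175 × 10^6.
n_{County 3} = 1305·10376·82.7 / (4.0908175 × 10^6) = 273.7.

273.7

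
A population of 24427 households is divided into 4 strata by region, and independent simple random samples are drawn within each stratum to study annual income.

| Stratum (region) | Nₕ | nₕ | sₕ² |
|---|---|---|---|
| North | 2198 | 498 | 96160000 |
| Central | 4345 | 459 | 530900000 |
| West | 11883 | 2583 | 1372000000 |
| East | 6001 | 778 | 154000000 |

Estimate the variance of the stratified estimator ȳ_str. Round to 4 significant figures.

142700

Var(ȳ_str) = Σₕ Wₕ²(1 − fₕ)sₕ²/nₕ with Wₕ = Nₕ/N, N = 24427.
North: Wₕ = 0.08998240; term = 0.08998240²·(1 − 0.22656961)·96160000/498 = 1209.2092.
Central: Wₕ = 0.17787694; term = 0.17787694²·(1 − 0.10563867)·530900000/459 = 32730.478.
West: Wₕ = 0.48646989; term = 0.48646989²·(1 − 0.21736935)·1372000000/2583 = 98378.113.
East: Wₕ = 0.24567077; term = 0.24567077²·(1 − 0.12964506)·154000000/778 = 10397.873.
Sum = 142715.67.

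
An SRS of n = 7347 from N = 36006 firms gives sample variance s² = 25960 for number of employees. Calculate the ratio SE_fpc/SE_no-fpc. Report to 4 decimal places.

0.8922

f = n/N = 7347/36006 = 0.20404933.
SE_no-fpc = √(s²/n) = 1.879738; SE_fpc = √((1−f)s²/n) = 1.6770283.
Ratio = √(1−f) = 0.89216068.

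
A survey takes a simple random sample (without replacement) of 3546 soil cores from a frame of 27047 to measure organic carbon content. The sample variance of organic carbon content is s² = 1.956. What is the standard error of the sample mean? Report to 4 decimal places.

0.0219

Under SRS without replacement, Var(ȳ) = (1 − f)·s²/n with f = n/N = 3546/27047 = 0.13110511.
Var(ȳ) = (1 − 0.13110511)·1.956/3546 = 0.86889489·5.5160745 × 10^-4 = 4.7928889 × 10^-4.
SE(ȳ) = √(4.7928889 × 10^-4) = 0.0219.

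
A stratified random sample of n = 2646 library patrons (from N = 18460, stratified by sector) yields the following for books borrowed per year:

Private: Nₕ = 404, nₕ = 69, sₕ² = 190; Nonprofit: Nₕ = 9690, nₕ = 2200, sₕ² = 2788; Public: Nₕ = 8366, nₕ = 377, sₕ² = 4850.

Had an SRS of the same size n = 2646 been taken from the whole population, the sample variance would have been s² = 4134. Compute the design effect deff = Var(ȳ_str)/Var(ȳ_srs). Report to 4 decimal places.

2.0877

Var(ȳ_str) = Σ Wₕ²(1−fₕ)sₕ²/nₕ with Wₕ = Nₕ/18460:
  Private: (404/18460)²·(1−69/404)·190/69 = 0.0010936221
  Nonprofit: (9690/18460)²·(1−2200/9690)·2788/2200 = 0.26990585
  Public: (8366/18460)²·(1−377/8366)·4850/377 = 2.5231744
  → Var(ȳ_str) = 2.7941739.
Var(ȳ_srs) = (1 − 2646/18460)·4134/2646 = 1.3384146.
deff = 2.7941739 / 1.3384146 = 2.0877.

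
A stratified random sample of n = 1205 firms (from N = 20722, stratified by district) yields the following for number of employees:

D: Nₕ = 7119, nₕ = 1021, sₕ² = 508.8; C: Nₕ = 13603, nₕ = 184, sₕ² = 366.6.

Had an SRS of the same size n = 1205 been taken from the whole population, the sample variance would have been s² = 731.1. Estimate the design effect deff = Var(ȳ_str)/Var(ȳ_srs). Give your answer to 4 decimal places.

Var(ȳ_str) = Σ Wₕ²(1−fₕ)sₕ²/nₕ with Wₕ = Nₕ/20722:
  D: (7119/20722)²·(1−1021/7119)·508.8/1021 = 0.050380728
  C: (13603/20722)²·(1−184/13603)·366.6/184 = 0.84696634
  → Var(ȳ_str) = 0.89734707.
Var(ȳ_srs) = (1 − 1205/20722)·731.1/1205 = 0.57144065.
deff = 0.89734707 / 0.57144065 = 1.5703.

1.5703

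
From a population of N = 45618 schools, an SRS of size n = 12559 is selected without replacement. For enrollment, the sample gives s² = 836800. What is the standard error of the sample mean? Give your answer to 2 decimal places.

Under SRS without replacement, Var(ȳ) = (1 − f)·s²/n with f = n/N = 12559/45618 = 0.27530799.
Var(ȳ) = (1 − 0.27530799)·836800/12559 = 0.72469201·66.629509 = 48.285872.
SE(ȳ) = √(48.285872) = 6.95.

6.95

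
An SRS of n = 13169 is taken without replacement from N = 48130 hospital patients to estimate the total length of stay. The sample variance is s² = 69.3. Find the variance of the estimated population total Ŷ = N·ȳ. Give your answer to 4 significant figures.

8.855 × 10^6

Var(Ŷ) = N²·Var(ȳ) = N²·(1 − n/N)·s²/n.
f = 13169/48130 = 0.27361313; Var(ȳ) = 0.72638687·69.3/13169 = 0.0038225082.
Var(Ŷ) = 48130² · 0.0038225082 = 8.8548284 × 10^6.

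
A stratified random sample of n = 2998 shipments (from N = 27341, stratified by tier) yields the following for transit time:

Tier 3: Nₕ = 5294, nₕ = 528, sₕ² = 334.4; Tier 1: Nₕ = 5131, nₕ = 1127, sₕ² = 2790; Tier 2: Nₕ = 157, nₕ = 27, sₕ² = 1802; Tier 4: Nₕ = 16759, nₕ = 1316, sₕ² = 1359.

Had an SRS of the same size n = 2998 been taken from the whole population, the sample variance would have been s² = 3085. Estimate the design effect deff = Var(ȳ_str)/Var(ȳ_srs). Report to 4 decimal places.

0.4898

Var(ȳ_str) = Σ Wₕ²(1−fₕ)sₕ²/nₕ with Wₕ = Nₕ/27341:
  Tier 3: (5294/27341)²·(1−528/5294)·334.4/528 = 0.021376743
  Tier 1: (5131/27341)²·(1−1127/5131)·2790/1127 = 0.06803738
  Tier 2: (157/27341)²·(1−27/157)·1802/27 = 0.0018222386
  Tier 4: (16759/27341)²·(1−1316/16759)·1359/1316 = 0.3575317
  → Var(ȳ_str) = 0.44876806.
Var(ȳ_srs) = (1 − 2998/27341)·3085/2998 = 0.91618514.
deff = 0.44876806 / 0.91618514 = 0.4898.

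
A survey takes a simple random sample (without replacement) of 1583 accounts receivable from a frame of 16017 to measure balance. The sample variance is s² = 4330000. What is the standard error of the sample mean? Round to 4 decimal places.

49.6485

Under SRS without replacement, Var(ȳ) = (1 − f)·s²/n with f = n/N = 1583/16017 = 0.09883249.
Var(ȳ) = (1 − 0.09883249)·4330000/1583 = 0.90116751·2735.3127 = 2464.9749.
SE(ȳ) = √(2464.9749) = 49.6485.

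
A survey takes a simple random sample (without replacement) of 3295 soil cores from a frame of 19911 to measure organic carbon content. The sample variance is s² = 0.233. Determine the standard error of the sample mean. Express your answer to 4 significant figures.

Under SRS without replacement, Var(ȳ) = (1 − f)·s²/n with f = n/N = 3295/19911 = 0.16548641.
Var(ȳ) = (1 − 0.16548641)·0.233/3295 = 0.83451359·7.0713202 × 10^-5 = 5.9011128 × 10^-5.
SE(ȳ) = √(5.9011128 × 10^-5) = 0.007682.

0.007682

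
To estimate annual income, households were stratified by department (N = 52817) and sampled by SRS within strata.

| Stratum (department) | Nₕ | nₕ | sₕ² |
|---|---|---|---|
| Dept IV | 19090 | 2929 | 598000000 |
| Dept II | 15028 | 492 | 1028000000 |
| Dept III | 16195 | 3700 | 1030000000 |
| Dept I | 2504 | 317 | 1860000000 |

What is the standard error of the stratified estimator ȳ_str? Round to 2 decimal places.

Var(ȳ_str) = Σₕ Wₕ²(1 − fₕ)sₕ²/nₕ with Wₕ = Nₕ/N, N = 52817.
Dept IV: Wₕ = 0.36143666; term = 0.36143666²·(1 − 0.15343112)·598000000/2929 = 22579.198.
Dept II: Wₕ = 0.28452960; term = 0.28452960²·(1 − 0.03273889)·1028000000/492 = 163616.33.
Dept III: Wₕ = 0.30662476; term = 0.30662476²·(1 − 0.22846558)·1030000000/3700 = 20193.205.
Dept I: Wₕ = 0.04740898; term = 0.04740898²·(1 − 0.12659744)·1860000000/317 = 11518.325.
Sum = 217907.06.
SE = √(217907.06) = 466.81.

466.81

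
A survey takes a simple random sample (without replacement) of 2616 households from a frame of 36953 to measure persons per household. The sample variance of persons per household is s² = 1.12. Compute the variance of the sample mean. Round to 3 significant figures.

3.98 × 10^-4

Under SRS without replacement, Var(ȳ) = (1 − f)·s²/n with f = n/N = 2616/36953 = 0.07079263.
Var(ȳ) = (1 − 0.07079263)·1.12/2616 = 0.92920737·4.2813456 × 10^-4 = 3.9782579 × 10^-4.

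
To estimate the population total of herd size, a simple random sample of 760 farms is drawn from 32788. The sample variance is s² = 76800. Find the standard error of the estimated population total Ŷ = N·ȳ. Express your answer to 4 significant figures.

Var(Ŷ) = N²·Var(ȳ) = N²·(1 − n/N)·s²/n.
f = 760/32788 = 0.02317921; Var(ȳ) = 0.97682079·76800/760 = 98.710311.
Var(Ŷ) = 32788² · 98.710311 = 1.0611881 × 10^11.
SE(Ŷ) = √(1.0611881 × 10^11) = 325800.

325800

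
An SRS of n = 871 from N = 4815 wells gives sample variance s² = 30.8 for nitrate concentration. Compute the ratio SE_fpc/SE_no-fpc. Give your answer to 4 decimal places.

f = n/N = 871/4815 = 0.18089304.
SE_no-fpc = √(s²/n) = 0.18804694; SE_fpc = √((1−f)s²/n) = 0.170191.
Ratio = √(1−f) = 0.90504528.

0.9050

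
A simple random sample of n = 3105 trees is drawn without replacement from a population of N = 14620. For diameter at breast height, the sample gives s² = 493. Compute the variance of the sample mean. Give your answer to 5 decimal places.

Under SRS without replacement, Var(ȳ) = (1 − f)·s²/n with f = n/N = 3105/14620 = 0.21238030.
Var(ȳ) = (1 − 0.21238030)·493/3105 = 0.78761970·0.15877617 = 0.12505524.

0.12506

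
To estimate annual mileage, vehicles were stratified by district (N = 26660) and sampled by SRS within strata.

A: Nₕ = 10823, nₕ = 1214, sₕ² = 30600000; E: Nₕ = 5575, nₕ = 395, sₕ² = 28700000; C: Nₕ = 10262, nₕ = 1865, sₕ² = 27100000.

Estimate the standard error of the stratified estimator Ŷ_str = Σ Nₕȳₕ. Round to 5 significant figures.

Var(Ŷ_str) = Σₕ Nₕ²(1 − fₕ)sₕ²/nₕ.
A: 10823²·(1 − 1214/10823)·30600000/1214 = 2.6213716 × 10^12.
E: 5575²·(1 − 395/5575)·28700000/395 = 2.0982606 × 10^12.
C: 10262²·(1 − 1865/10262)·27100000/1865 = 1.2521219 × 10^12.
Sum = 5.9717541 × 10^12.
SE = √(5.9717541 × 10^12) = 2.4437 × 10^6.

2.4437 × 10^6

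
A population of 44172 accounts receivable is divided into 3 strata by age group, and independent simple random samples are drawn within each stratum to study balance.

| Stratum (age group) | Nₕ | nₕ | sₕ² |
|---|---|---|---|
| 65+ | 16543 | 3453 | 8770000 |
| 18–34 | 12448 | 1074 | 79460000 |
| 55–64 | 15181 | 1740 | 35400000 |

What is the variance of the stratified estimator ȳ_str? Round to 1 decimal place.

7778.1

Var(ȳ_str) = Σₕ Wₕ²(1 − fₕ)sₕ²/nₕ with Wₕ = Nₕ/N, N = 44172.
65+: Wₕ = 0.37451327; term = 0.37451327²·(1 − 0.20872877)·8770000/3453 = 281.87905.
18–34: Wₕ = 0.28180748; term = 0.28180748²·(1 − 0.08627892)·79460000/1074 = 5368.6236.
55–64: Wₕ = 0.34367925; term = 0.34367925²·(1 − 0.11461696)·35400000/1740 = 2127.6091.
Sum = 7778.1118.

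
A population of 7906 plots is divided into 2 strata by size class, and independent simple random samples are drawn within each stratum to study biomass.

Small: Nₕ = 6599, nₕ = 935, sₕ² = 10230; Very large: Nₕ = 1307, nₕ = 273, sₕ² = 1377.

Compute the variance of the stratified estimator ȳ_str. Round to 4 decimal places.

Var(ȳ_str) = Σₕ Wₕ²(1 − fₕ)sₕ²/nₕ with Wₕ = Nₕ/N, N = 7906.
Small: Wₕ = 0.83468252; term = 0.83468252²·(1 − 0.14168813)·10230/935 = 6.5426212.
Very large: Wₕ = 0.16531748; term = 0.16531748²·(1 − 0.20887529)·1377/273 = 0.10905706.
Sum = 6.6516783.

6.6517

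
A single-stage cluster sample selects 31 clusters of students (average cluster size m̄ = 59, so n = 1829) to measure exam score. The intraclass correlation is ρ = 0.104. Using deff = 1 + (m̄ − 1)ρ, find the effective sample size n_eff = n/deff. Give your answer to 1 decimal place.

260.1

deff = 1 + (59 − 1)·0.104 = 1 + 6.032 = 7.032.
n_eff = 1829 / 7.032 = 260.1.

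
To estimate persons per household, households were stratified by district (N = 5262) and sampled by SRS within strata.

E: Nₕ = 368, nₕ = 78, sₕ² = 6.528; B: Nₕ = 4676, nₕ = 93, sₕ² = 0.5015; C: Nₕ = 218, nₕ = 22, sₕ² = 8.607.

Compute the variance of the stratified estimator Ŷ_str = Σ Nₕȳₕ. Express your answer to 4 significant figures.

Var(Ŷ_str) = Σₕ Nₕ²(1 − fₕ)sₕ²/nₕ.
E: 368²·(1 − 78/368)·6.528/78 = 8931.6431.
B: 4676²·(1 − 93/4676)·0.5015/93 = 115561.28.
C: 218²·(1 − 22/218)·8.607/22 = 16716.359.
Sum = 141209.28.

141200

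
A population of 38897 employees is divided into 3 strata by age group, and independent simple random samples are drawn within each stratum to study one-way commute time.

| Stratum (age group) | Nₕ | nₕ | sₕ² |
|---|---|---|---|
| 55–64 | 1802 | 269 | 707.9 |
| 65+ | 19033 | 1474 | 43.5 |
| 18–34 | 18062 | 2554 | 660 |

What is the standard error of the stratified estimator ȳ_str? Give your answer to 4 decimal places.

0.2432

Var(ȳ_str) = Σₕ Wₕ²(1 − fₕ)sₕ²/nₕ with Wₕ = Nₕ/N, N = 38897.
55–64: Wₕ = 0.04632748; term = 0.04632748²·(1 − 0.14927858)·707.9/269 = 0.0048049001.
65+: Wₕ = 0.48931794; term = 0.48931794²·(1 − 0.07744444)·43.5/1474 = 0.0065187839.
18–34: Wₕ = 0.46435458; term = 0.46435458²·(1 − 0.14140184)·660/2554 = 0.047842345.
Sum = 0.059166029.
SE = √(0.059166029) = 0.2432.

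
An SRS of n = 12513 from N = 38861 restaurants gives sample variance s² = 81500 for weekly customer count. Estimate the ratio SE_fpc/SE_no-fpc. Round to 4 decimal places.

0.8234

f = n/N = 12513/38861 = 0.32199377.
SE_no-fpc = √(s²/n) = 2.5521023; SE_fpc = √((1−f)s²/n) = 2.10143.
Ratio = √(1−f) = 0.82341134.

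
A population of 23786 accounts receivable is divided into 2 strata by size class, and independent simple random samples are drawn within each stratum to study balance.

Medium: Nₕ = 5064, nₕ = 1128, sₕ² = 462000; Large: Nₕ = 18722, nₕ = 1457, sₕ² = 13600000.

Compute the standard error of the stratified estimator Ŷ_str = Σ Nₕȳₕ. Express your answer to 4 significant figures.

1.739 × 10^6

Var(Ŷ_str) = Σₕ Nₕ²(1 − fₕ)sₕ²/nₕ.
Medium: 5064²·(1 − 1128/5064)·462000/1128 = 8.163599 × 10^9.
Large: 18722²·(1 − 1457/18722)·13600000/1457 = 3.0171589 × 10^12.
Sum = 3.0253225 × 10^12.
SE = √(3.0253225 × 10^12) = 1.739 × 10^6.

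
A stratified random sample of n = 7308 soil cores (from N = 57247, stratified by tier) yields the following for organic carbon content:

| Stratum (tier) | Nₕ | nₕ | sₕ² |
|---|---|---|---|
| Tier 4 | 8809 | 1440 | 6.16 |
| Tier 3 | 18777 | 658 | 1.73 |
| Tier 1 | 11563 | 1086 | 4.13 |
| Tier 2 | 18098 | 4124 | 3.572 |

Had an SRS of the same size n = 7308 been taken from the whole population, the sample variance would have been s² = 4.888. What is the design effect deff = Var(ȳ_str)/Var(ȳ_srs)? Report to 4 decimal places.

Var(ȳ_str) = Σ Wₕ²(1−fₕ)sₕ²/nₕ with Wₕ = Nₕ/57247:
  Tier 4: (8809/57247)²·(1−1440/8809)·6.16/1440 = 8.473209 × 10^-5
  Tier 3: (18777/57247)²·(1−658/18777)·1.73/658 = 2.7294502 × 10^-4
  Tier 1: (11563/57247)²·(1−1086/11563)·4.13/1086 = 1.4057958 × 10^-4
  Tier 2: (18098/57247)²·(1−4124/18098)·3.572/4124 = 6.684034 × 10^-5
  → Var(ȳ_str) = 5.6509703 × 10^-4.
Var(ȳ_srs) = (1 − 7308/57247)·4.888/7308 = 5.8347166 × 10^-4.
deff = (5.6509703 × 10^-4) / (5.8347166 × 10^-4) = 0.9685.

0.9685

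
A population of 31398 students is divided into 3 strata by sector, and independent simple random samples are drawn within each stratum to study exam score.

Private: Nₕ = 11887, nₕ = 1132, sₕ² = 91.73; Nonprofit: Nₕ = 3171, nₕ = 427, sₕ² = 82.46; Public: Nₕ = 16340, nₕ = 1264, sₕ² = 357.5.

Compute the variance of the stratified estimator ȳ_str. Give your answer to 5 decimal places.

0.08289

Var(ȳ_str) = Σₕ Wₕ²(1 − fₕ)sₕ²/nₕ with Wₕ = Nₕ/N, N = 31398.
Private: Wₕ = 0.37859099; term = 0.37859099²·(1 − 0.09523008)·91.73/1132 = 0.010508571.
Nonprofit: Wₕ = 0.10099369; term = 0.10099369²·(1 − 0.13465784)·82.46/427 = 0.0017044797.
Public: Wₕ = 0.52041531; term = 0.52041531²·(1 − 0.07735618)·357.5/1264 = 0.070674571.
Sum = 0.082887622.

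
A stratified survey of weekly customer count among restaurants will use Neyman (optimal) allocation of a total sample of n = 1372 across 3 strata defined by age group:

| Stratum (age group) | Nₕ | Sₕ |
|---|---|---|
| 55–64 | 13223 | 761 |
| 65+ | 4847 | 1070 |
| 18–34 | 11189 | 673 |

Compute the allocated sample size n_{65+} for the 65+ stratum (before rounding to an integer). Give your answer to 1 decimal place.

312.4

Neyman allocation: nₕ = n·NₕSₕ / Σⱼ NⱼSⱼ.
Σ NⱼSⱼ = 13223·761 + 4847·1070 + 11189·673 = 2.277919 × 10^7.
n_{65+} = 1372·4847·1070 / (2.277919 × 10^7) = 312.4.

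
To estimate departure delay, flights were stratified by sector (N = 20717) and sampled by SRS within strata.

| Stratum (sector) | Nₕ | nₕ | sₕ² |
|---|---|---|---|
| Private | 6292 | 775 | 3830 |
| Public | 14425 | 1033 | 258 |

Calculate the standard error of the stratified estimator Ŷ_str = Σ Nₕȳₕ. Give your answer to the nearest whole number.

14826

Var(Ŷ_str) = Σₕ Nₕ²(1 − fₕ)sₕ²/nₕ.
Private: 6292²·(1 − 775/6292)·3830/775 = 1.7154923 × 10^8.
Public: 14425²·(1 − 1033/14425)·258/1033 = 4.8248148 × 10^7.
Sum = 2.1979738 × 10^8.
SE = √(2.1979738 × 10^8) = 14826.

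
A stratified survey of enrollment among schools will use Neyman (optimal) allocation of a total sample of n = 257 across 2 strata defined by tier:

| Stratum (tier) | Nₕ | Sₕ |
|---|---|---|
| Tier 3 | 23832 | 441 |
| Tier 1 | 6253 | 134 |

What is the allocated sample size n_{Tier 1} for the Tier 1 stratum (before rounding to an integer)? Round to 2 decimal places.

Neyman allocation: nₕ = n·NₕSₕ / Σⱼ NⱼSⱼ.
Σ NⱼSⱼ = 23832·441 + 6253·134 = 1.1347814 × 10^7.
n_{Tier 1} = 257·6253·134 / (1.1347814 × 10^7) = 18.98.

18.98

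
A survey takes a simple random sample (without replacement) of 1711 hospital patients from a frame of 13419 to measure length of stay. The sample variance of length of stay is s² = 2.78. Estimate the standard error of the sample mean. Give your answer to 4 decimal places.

Under SRS without replacement, Var(ȳ) = (1 − f)·s²/n with f = n/N = 1711/13419 = 0.12750578.
Var(ȳ) = (1 − 0.12750578)·2.78/1711 = 0.87249422·0.0016247808 = 0.0014176119.
SE(ȳ) = √(0.0014176119) = 0.0377.

0.0377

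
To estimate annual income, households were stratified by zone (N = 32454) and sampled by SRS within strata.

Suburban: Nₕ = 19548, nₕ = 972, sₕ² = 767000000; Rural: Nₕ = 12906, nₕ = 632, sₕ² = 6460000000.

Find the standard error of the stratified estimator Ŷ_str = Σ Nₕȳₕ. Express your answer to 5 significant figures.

4.3654 × 10^7

Var(Ŷ_str) = Σₕ Nₕ²(1 − fₕ)sₕ²/nₕ.
Suburban: 19548²·(1 − 972/19548)·767000000/972 = 2.8653893 × 10^14.
Rural: 12906²·(1 − 632/12906)·6460000000/632 = 1.6191729 × 10^15.
Sum = 1.9057118 × 10^15.
SE = √(1.9057118 × 10^15) = 4.3654 × 10^7.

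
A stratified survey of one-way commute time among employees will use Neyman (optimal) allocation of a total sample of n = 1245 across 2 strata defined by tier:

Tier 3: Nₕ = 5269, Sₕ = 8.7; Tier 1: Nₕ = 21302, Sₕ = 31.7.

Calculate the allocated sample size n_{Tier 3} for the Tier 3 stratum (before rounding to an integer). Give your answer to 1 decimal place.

Neyman allocation: nₕ = n·NₕSₕ / Σⱼ NⱼSⱼ.
Σ NⱼSⱼ = 5269·8.7 + 21302·31.7 = 721113.7.
n_{Tier 3} = 1245·5269·8.7 / 721113.7 = 79.1.

79.1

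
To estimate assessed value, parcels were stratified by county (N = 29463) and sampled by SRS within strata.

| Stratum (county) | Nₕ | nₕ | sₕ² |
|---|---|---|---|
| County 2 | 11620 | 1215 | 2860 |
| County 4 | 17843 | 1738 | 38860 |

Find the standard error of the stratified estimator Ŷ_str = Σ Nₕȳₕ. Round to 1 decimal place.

Var(Ŷ_str) = Σₕ Nₕ²(1 − fₕ)sₕ²/nₕ.
County 2: 11620²·(1 − 1215/11620)·2860/1215 = 2.8460201 × 10^8.
County 4: 17843²·(1 − 1738/17843)·38860/1738 = 6.4251257 × 10^9.
Sum = 6.7097277 × 10^9.
SE = √(6.7097277 × 10^9) = 81912.9.

81912.9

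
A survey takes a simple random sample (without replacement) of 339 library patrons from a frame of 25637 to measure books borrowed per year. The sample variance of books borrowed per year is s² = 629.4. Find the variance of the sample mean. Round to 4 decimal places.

Under SRS without replacement, Var(ȳ) = (1 − f)·s²/n with f = n/N = 339/25637 = 0.01322308.
Var(ȳ) = (1 − 0.01322308)·629.4/339 = 0.98677692·1.8566372 = 1.8320867.

1.8321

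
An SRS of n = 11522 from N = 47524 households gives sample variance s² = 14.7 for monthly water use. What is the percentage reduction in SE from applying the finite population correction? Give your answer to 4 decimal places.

12.9624

f = n/N = 11522/47524 = 0.24244592.
SE_no-fpc = √(s²/n) = 0.035718625; SE_fpc = √((1−f)s²/n) = 0.031088628.
Ratio = √(1−f) = 0.87037583. Reduction = 100·(1 − 0.87037583) = 12.9624%.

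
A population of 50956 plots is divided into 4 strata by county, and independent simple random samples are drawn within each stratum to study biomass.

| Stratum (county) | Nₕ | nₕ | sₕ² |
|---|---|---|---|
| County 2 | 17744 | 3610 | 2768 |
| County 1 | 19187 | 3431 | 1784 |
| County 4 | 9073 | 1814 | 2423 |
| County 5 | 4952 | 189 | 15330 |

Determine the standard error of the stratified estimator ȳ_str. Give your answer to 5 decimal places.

Var(ȳ_str) = Σₕ Wₕ²(1 − fₕ)sₕ²/nₕ with Wₕ = Nₕ/N, N = 50956.
County 2: Wₕ = 0.34822200; term = 0.34822200²·(1 − 0.20344905)·2768/3610 = 0.074060193.
County 1: Wₕ = 0.37654054; term = 0.37654054²·(1 − 0.17881899)·1784/3431 = 0.060539178.
County 4: Wₕ = 0.17805558; term = 0.17805558²·(1 − 0.19993387)·2423/1814 = 0.033880763.
County 5: Wₕ = 0.09718188; term = 0.09718188²·(1 − 0.03816640)·15330/189 = 0.73680219.
Sum = 0.90528232.
SE = √(0.90528232) = 0.95146.

0.95146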